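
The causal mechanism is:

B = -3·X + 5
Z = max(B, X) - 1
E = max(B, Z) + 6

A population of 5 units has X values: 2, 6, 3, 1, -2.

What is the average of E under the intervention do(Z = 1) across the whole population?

9.2

Under do(Z=1), Z's equation is replaced by Z=1 for every unit. Per-unit E: 7, 7, 7, 8, 17. Mean = 9.2.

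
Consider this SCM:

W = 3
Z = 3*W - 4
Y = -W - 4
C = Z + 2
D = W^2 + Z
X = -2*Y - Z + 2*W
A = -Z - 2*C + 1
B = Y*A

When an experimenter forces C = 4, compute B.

84

do(C=4) replaces the equation C = Z + 2 with the constant C = 4.
Z = 3*W - 4  [with W=3]  = 5
Y = -W - 4  [with W=3]  = -7
A = -Z - 2*C + 1  [with Z=5, C=4]  = -12
B = Y*A  [with Y=-7, A=-12]  = 84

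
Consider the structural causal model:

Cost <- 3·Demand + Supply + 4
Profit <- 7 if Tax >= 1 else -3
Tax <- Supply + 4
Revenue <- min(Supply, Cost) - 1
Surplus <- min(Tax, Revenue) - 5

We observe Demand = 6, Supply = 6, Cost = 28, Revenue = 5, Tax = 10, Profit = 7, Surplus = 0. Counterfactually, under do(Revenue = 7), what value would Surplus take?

The intervention breaks the incoming arrows to Revenue: Revenue <- min(Supply, Cost) - 1 no longer applies, and Revenue = 7.
Tax = Supply + 4  [with Supply=6]  = 10
Surplus = min(Tax, Revenue) - 5  [with Tax=10, Revenue=7]  = 2

2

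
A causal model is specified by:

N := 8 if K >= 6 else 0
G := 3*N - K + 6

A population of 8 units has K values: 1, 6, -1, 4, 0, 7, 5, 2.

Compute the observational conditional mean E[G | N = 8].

Observing N=8 restricts to units where N's equation naturally yields 8: K ∈ {6, 7}. In that subpopulation G = 24, 23, mean 23.5.

23.5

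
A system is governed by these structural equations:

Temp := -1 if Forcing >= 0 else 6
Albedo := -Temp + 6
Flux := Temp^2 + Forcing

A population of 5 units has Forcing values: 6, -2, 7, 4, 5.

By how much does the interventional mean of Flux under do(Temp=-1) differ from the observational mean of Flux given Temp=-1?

-1.5

Under do(Temp=-1), Temp's equation is replaced by Temp=-1 for every unit. Per-unit Flux: 7, -1, 8, 5, 6. Mean = 5.
E[Flux|Temp=-1] averages over only the 4 units with Temp=-1 (Forcing = 6, 7, 4, 5): Flux = 7, 8, 5, 6, mean 6.5.
Difference = 5 − 6.5 = -1.5.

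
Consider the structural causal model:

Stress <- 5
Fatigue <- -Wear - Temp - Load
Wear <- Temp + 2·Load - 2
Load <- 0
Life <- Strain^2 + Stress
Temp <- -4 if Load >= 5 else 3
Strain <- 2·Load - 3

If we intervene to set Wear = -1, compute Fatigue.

-2

The intervention breaks the incoming arrows to Wear: Wear <- Temp + 2·Load - 2 no longer applies, and Wear = -1.
Temp = -4 if Load >= 5 else 3  [with Load=0]  = 3
Fatigue = -Wear - Temp - Load  [with Wear=-1, Temp=3, Load=0]  = -2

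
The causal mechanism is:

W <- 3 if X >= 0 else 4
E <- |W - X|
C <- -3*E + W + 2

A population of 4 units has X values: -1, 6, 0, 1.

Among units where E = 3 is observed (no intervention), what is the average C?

-4

Conditioning on E=3 selects the 2 unit(s) with X ∈ {6, 0}. Their C values: -4, -4. Mean = -4.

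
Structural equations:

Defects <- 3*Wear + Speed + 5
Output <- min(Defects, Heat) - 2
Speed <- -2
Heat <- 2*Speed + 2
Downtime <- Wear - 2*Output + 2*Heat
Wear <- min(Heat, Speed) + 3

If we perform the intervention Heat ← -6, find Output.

-8

do(Heat=-6) replaces the equation Heat <- 2*Speed + 2 with the constant Heat = -6.
Wear = min(Heat, Speed) + 3  [with Heat=-6, Speed=-2]  = -3
Defects = 3*Wear + Speed + 5  [with Wear=-3, Speed=-2]  = -6
Output = min(Defects, Heat) - 2  [with Defects=-6, Heat=-6]  = -8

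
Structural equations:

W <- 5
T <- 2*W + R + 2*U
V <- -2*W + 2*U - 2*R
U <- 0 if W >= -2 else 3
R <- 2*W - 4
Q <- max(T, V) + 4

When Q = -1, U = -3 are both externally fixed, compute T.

10

The joint intervention fixes Q = -1, U = -3, removing each variable's own equation.
R = 2*W - 4  [with W=5]  = 6
T = 2*W + R + 2*U  [with W=5, R=6, U=-3]  = 10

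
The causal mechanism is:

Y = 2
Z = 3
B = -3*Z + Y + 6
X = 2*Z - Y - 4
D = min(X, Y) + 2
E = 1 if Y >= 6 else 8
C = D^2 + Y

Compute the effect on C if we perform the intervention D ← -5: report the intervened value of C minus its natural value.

Under do(D=-5), the mechanism D = min(X, Y) + 2 is discarded; D is fixed at -5.
C = D^2 + Y  [with D=-5, Y=2]  = 27
Without intervention: X = 2*Z - Y - 4  [with Z=3, Y=2]  = 0; D = min(X, Y) + 2  [with X=0, Y=2]  = 2; C = D^2 + Y  [with D=2, Y=2]  = 6.
Change = 27 − 6 = 21.

21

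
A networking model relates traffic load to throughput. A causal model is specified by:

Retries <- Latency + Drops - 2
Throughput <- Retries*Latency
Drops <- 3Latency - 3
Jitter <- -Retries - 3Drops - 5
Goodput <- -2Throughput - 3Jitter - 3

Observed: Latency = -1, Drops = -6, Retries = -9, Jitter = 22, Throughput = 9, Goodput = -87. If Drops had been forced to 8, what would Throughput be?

do(Drops=8) replaces the equation Drops <- 3Latency - 3 with the constant Drops = 8.
Retries = Latency + Drops - 2  [with Latency=-1, Drops=8]  = 5
Throughput = Retries*Latency  [with Retries=5, Latency=-1]  = -5

-5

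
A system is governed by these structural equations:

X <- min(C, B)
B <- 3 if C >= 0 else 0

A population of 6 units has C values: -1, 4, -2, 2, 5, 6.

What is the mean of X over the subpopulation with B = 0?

-1.5

Observing B=0 restricts to units where B's equation naturally yields 0: C ∈ {-1, -2}. In that subpopulation X = -1, -2, mean -1.5.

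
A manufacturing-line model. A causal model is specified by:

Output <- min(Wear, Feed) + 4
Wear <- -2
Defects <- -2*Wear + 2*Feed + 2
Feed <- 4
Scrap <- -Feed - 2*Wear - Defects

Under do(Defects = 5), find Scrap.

-5

The intervention breaks the incoming arrows to Defects: Defects <- -2*Wear + 2*Feed + 2 no longer applies, and Defects = 5.
Scrap = -Feed - 2*Wear - Defects  [with Feed=4, Wear=-2, Defects=5]  = -5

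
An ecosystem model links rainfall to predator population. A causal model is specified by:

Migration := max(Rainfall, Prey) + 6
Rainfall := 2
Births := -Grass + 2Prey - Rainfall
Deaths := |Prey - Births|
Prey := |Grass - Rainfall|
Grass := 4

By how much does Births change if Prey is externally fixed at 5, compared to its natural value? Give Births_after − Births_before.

The intervention breaks the incoming arrows to Prey: Prey := |Grass - Rainfall| no longer applies, and Prey = 5.
Births = -Grass + 2Prey - Rainfall  [with Grass=4, Prey=5, Rainfall=2]  = 4
Without intervention: Prey = |Grass - Rainfall|  [with Grass=4, Rainfall=2]  = 2; Births = -Grass + 2Prey - Rainfall  [with Grass=4, Prey=2, Rainfall=2]  = -2.
Change = 4 − (-2) = 6.

6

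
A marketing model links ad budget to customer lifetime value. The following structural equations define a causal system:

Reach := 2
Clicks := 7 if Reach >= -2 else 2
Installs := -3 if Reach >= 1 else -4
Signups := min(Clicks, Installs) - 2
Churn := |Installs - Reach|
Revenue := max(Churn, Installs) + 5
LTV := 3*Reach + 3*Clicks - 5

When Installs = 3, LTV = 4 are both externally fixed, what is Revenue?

Under do(Installs = 3, LTV = 4), each intervened variable's structural equation is replaced by its fixed value.
Churn = |Installs - Reach|  [with Installs=3, Reach=2]  = 1
Revenue = max(Churn, Installs) + 5  [with Churn=1, Installs=3]  = 8

8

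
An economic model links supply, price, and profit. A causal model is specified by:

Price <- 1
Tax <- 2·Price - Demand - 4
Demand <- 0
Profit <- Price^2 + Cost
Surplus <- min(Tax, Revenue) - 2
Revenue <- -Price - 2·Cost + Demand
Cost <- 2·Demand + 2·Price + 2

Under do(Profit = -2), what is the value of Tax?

-2

do(Profit=-2) replaces the equation Profit <- Price^2 + Cost with the constant Profit = -2.
Since Tax is not a descendant of the intervened variable, it is unaffected.
Tax = 2·Price - Demand - 4  [with Price=1, Demand=0]  = -2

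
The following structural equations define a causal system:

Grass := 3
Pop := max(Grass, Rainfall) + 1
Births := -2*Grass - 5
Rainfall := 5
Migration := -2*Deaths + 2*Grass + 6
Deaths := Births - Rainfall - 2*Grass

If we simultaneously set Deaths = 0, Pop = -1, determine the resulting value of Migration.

12

Setting Deaths = 0, Pop = -1 by intervention discards those variables' equations.
Migration = -2*Deaths + 2*Grass + 6  [with Deaths=0, Grass=3]  = 12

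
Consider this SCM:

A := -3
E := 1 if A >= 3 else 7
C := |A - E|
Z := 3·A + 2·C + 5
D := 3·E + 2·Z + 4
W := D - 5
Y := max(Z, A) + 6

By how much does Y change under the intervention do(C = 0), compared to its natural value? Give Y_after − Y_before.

-19

The intervention breaks the incoming arrows to C: C := |A - E| no longer applies, and C = 0.
Z = 3·A + 2·C + 5  [with A=-3, C=0]  = -4
Y = max(Z, A) + 6  [with Z=-4, A=-3]  = 3
Without intervention: E = 1 if A >= 3 else 7  [with A=-3]  = 7; C = |A - E|  [with A=-3, E=7]  = 10; Z = 3·A + 2·C + 5  [with A=-3, C=10]  = 16; Y = max(Z, A) + 6  [with Z=16, A=-3]  = 22.
Change = 3 − 22 = -19.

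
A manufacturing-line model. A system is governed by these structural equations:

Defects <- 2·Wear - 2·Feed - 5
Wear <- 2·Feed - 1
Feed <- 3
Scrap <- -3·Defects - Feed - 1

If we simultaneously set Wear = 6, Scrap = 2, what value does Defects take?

1

The joint intervention fixes Wear = 6, Scrap = 2, removing each variable's own equation.
Defects = 2·Wear - 2·Feed - 5  [with Wear=6, Feed=3]  = 1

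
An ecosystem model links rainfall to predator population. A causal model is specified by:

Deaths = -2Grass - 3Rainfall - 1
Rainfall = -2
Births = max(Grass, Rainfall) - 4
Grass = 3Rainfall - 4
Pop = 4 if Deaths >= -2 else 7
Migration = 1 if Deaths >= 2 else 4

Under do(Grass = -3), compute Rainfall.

-2

Under do(Grass=-3), the mechanism Grass = 3Rainfall - 4 is discarded; Grass is fixed at -3.
Rainfall is not downstream of the intervention, so its value is determined by the original equations.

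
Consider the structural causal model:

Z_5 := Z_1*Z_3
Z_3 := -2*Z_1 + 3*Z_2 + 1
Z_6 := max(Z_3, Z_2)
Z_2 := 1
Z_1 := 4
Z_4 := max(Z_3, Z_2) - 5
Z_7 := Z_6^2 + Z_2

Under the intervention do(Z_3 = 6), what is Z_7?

37

The intervention breaks the incoming arrows to Z_3: Z_3 := -2*Z_1 + 3*Z_2 + 1 no longer applies, and Z_3 = 6.
Z_6 = max(Z_3, Z_2)  [with Z_3=6, Z_2=1]  = 6
Z_7 = Z_6^2 + Z_2  [with Z_6=6, Z_2=1]  = 37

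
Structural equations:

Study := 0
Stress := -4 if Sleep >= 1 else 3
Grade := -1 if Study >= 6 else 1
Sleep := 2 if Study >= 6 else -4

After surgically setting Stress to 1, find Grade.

1

The intervention breaks the incoming arrows to Stress: Stress := -4 if Sleep >= 1 else 3 no longer applies, and Stress = 1.
Grade is not downstream of the intervention, so its value is determined by the original equations.
Grade = -1 if Study >= 6 else 1  [with Study=0]  = 1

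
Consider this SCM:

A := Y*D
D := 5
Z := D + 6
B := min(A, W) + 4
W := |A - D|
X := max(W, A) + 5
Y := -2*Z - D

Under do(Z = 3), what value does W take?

60

do(Z=3) replaces the equation Z := D + 6 with the constant Z = 3.
Y = -2*Z - D  [with Z=3, D=5]  = -11
A = Y*D  [with Y=-11, D=5]  = -55
W = |A - D|  [with A=-55, D=5]  = 60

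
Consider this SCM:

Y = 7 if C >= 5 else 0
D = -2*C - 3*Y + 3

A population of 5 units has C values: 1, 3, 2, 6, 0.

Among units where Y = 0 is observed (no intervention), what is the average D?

0

E[D|Y=0] averages over only the 4 units with Y=0 (C = 1, 3, 2, 0): D = 1, -3, -1, 3, mean 0.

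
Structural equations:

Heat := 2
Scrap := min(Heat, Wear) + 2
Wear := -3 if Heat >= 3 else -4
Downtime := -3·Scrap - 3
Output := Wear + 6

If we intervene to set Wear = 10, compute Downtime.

do(Wear=10) replaces the equation Wear := -3 if Heat >= 3 else -4 with the constant Wear = 10.
Scrap = min(Heat, Wear) + 2  [with Heat=2, Wear=10]  = 4
Downtime = -3·Scrap - 3  [with Scrap=4]  = -15

-15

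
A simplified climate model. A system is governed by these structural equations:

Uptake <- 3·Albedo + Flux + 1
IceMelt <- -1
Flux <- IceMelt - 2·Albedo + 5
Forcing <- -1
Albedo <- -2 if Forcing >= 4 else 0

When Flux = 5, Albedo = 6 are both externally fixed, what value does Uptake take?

24

The joint intervention fixes Flux = 5, Albedo = 6, removing each variable's own equation.
Uptake = 3·Albedo + Flux + 1  [with Albedo=6, Flux=5]  = 24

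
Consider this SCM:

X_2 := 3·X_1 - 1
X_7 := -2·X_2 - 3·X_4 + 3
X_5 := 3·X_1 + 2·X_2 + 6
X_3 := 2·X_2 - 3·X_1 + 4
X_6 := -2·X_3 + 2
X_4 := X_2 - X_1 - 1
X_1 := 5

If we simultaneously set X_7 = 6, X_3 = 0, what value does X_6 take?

2

Setting X_7 = 6, X_3 = 0 by intervention discards those variables' equations.
X_6 = -2·X_3 + 2  [with X_3=0]  = 2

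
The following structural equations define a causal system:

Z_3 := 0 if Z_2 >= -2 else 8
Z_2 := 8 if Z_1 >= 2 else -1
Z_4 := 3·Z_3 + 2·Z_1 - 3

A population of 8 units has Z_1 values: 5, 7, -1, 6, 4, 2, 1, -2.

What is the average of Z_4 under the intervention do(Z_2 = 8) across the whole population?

2.5

Every unit gets Z_2=8 under the intervention. Z_4 values become 7, 11, -5, 9, 5, 1, -1, -7; E[Z_4|do(Z_2=8)] = 2.5.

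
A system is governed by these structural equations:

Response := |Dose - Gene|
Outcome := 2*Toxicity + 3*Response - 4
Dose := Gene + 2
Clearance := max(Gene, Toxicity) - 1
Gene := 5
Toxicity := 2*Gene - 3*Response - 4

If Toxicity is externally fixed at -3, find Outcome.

-4

Under do(Toxicity=-3), the mechanism Toxicity := 2*Gene - 3*Response - 4 is discarded; Toxicity is fixed at -3.
Dose = Gene + 2  [with Gene=5]  = 7
Response = |Dose - Gene|  [with Dose=7, Gene=5]  = 2
Outcome = 2*Toxicity + 3*Response - 4  [with Toxicity=-3, Response=2]  = -4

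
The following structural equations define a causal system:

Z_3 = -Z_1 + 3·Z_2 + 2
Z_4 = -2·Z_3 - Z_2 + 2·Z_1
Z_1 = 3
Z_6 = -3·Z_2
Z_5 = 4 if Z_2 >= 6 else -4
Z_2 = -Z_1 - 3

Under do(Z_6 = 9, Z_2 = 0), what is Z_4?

8

Under do(Z_6 = 9, Z_2 = 0), each intervened variable's structural equation is replaced by its fixed value.
Z_3 = -Z_1 + 3·Z_2 + 2  [with Z_1=3, Z_2=0]  = -1
Z_4 = -2·Z_3 - Z_2 + 2·Z_1  [with Z_3=-1, Z_2=0, Z_1=3]  = 8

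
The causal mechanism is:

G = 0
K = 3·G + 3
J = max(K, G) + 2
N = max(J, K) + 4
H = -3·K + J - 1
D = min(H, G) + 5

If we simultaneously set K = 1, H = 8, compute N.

The joint intervention fixes K = 1, H = 8, removing each variable's own equation.
J = max(K, G) + 2  [with K=1, G=0]  = 3
N = max(J, K) + 4  [with J=3, K=1]  = 7

7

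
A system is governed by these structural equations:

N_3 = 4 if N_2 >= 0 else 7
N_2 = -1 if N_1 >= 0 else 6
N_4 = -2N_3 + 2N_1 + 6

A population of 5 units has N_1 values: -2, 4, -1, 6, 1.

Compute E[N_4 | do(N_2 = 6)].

Every unit gets N_2=6 under the intervention. N_4 values become -6, 6, -4, 10, 0; E[N_4|do(N_2=6)] = 1.2.

1.2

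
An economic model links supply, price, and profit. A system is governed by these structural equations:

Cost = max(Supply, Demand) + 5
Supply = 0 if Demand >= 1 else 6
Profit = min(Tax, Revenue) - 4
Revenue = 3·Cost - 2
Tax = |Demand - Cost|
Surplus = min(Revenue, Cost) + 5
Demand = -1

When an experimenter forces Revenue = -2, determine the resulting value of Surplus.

The intervention breaks the incoming arrows to Revenue: Revenue = 3·Cost - 2 no longer applies, and Revenue = -2.
Supply = 0 if Demand >= 1 else 6  [with Demand=-1]  = 6
Cost = max(Supply, Demand) + 5  [with Supply=6, Demand=-1]  = 11
Surplus = min(Revenue, Cost) + 5  [with Revenue=-2, Cost=11]  = 3

3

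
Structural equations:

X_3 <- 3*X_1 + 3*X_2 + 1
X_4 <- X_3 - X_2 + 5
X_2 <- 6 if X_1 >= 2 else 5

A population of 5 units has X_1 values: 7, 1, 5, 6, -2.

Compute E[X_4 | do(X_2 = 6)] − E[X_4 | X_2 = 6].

-7.8

Every unit gets X_2=6 under the intervention. X_4 values become 39, 21, 33, 36, 12; E[X_4|do(X_2=6)] = 28.2.
Observing X_2=6 restricts to units where X_2's equation naturally yields 6: X_1 ∈ {7, 5, 6}. In that subpopulation X_4 = 39, 33, 36, mean 36.
Difference = 28.2 − 36 = -7.8.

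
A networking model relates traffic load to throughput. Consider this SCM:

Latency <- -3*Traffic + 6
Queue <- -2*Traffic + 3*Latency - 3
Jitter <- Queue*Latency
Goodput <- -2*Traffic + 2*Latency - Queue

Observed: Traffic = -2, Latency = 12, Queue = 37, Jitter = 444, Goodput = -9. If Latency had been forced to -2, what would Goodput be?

5

do(Latency=-2) replaces the equation Latency <- -3*Traffic + 6 with the constant Latency = -2.
Queue = -2*Traffic + 3*Latency - 3  [with Traffic=-2, Latency=-2]  = -5
Goodput = -2*Traffic + 2*Latency - Queue  [with Traffic=-2, Latency=-2, Queue=-5]  = 5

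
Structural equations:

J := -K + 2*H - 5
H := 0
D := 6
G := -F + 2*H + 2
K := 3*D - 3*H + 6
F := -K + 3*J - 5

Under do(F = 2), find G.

0

The intervention breaks the incoming arrows to F: F := -K + 3*J - 5 no longer applies, and F = 2.
G = -F + 2*H + 2  [with F=2, H=0]  = 0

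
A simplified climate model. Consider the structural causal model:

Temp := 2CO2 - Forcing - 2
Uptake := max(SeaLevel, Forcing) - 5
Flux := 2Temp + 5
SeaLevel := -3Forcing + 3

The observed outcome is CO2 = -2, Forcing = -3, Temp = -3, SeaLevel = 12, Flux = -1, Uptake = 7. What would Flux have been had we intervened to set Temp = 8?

do(Temp=8) replaces the equation Temp := 2CO2 - Forcing - 2 with the constant Temp = 8.
Flux = 2Temp + 5  [with Temp=8]  = 21

21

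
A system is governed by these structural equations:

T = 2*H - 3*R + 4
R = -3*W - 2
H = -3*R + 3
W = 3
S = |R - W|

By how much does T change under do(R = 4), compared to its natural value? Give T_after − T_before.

-135

Under do(R=4), the mechanism R = -3*W - 2 is discarded; R is fixed at 4.
H = -3*R + 3  [with R=4]  = -9
T = 2*H - 3*R + 4  [with H=-9, R=4]  = -26
Without intervention: R = -3*W - 2  [with W=3]  = -11; H = -3*R + 3  [with R=-11]  = 36; T = 2*H - 3*R + 4  [with H=36, R=-11]  = 109.
Change = -26 − 109 = -135.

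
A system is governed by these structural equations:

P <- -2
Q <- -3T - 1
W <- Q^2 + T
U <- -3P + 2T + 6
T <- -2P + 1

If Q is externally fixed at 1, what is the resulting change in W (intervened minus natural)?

Intervening sets Q = 1 and removes its equation (Q <- -3T - 1).
T = -2P + 1  [with P=-2]  = 5
W = Q^2 + T  [with Q=1, T=5]  = 6
Without intervention: T = -2P + 1  [with P=-2]  = 5; Q = -3T - 1  [with T=5]  = -16; W = Q^2 + T  [with Q=-16, T=5]  = 261.
Change = 6 − 261 = -255.

-255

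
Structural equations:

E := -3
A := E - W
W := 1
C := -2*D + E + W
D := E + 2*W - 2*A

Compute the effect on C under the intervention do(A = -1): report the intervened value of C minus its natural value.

do(A=-1) replaces the equation A := E - W with the constant A = -1.
D = E + 2*W - 2*A  [with E=-3, W=1, A=-1]  = 1
C = -2*D + E + W  [with D=1, E=-3, W=1]  = -4
Without intervention: A = E - W  [with E=-3, W=1]  = -4; D = E + 2*W - 2*A  [with E=-3, W=1, A=-4]  = 7; C = -2*D + E + W  [with D=7, E=-3, W=1]  = -16.
Change = -4 − (-16) = 12.

12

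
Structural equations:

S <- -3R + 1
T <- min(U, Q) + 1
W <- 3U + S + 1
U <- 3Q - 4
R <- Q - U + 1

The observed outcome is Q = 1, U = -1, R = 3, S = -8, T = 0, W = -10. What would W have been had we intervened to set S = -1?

Under do(S=-1), the mechanism S <- -3R + 1 is discarded; S is fixed at -1.
U = 3Q - 4  [with Q=1]  = -1
W = 3U + S + 1  [with U=-1, S=-1]  = -3

-3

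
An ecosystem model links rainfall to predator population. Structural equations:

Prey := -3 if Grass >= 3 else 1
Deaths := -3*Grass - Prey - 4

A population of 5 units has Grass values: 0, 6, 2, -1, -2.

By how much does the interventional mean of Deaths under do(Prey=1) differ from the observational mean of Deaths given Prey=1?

Under do(Prey=1), Prey's equation is replaced by Prey=1 for every unit. Per-unit Deaths: -5, -23, -11, -2, 1. Mean = -8.
Conditioning on Prey=1 selects the 4 unit(s) with Grass ∈ {0, 2, -1, -2}. Their Deaths values: -5, -11, -2, 1. Mean = -4.25.
Difference = -8 − (-4.25) = -3.75.

-3.75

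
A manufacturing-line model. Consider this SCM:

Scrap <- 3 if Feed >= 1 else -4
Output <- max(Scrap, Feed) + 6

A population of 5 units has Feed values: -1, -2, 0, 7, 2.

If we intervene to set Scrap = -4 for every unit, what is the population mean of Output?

7.2

Every unit gets Scrap=-4 under the intervention. Output values become 5, 4, 6, 13, 8; E[Output|do(Scrap=-4)] = 7.2.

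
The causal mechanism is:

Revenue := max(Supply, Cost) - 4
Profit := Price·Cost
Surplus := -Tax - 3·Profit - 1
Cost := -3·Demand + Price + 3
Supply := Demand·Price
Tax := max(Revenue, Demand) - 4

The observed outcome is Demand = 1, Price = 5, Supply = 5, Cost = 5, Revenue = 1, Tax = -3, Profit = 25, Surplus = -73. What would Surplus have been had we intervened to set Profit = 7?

do(Profit=7) replaces the equation Profit := Price·Cost with the constant Profit = 7.
Supply = Demand·Price  [with Demand=1, Price=5]  = 5
Cost = -3·Demand + Price + 3  [with Demand=1, Price=5]  = 5
Revenue = max(Supply, Cost) - 4  [with Supply=5, Cost=5]  = 1
Tax = max(Revenue, Demand) - 4  [with Revenue=1, Demand=1]  = -3
Surplus = -Tax - 3·Profit - 1  [with Tax=-3, Profit=7]  = -19

-19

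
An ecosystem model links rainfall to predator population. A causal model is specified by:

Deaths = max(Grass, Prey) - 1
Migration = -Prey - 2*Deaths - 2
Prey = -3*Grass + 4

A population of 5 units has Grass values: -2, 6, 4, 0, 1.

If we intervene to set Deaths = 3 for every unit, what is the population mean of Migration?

-6.6

Under do(Deaths=3), Deaths's equation is replaced by Deaths=3 for every unit. Per-unit Migration: -18, 6, 0, -12, -9. Mean = -6.6.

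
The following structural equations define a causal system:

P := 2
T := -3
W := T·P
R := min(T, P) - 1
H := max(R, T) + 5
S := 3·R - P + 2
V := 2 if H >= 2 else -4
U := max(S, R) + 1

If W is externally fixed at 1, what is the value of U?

The intervention breaks the incoming arrows to W: W := T·P no longer applies, and W = 1.
Since U is not a descendant of the intervened variable, it is unaffected.
R = min(T, P) - 1  [with T=-3, P=2]  = -4
S = 3·R - P + 2  [with R=-4, P=2]  = -12
U = max(S, R) + 1  [with S=-12, R=-4]  = -3

-3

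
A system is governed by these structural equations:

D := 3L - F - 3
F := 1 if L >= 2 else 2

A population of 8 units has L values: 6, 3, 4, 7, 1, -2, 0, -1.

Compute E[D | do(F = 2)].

Under do(F=2), F's equation is replaced by F=2 for every unit. Per-unit D: 13, 4, 7, 16, -2, -11, -5, -8. Mean = 1.75.

1.75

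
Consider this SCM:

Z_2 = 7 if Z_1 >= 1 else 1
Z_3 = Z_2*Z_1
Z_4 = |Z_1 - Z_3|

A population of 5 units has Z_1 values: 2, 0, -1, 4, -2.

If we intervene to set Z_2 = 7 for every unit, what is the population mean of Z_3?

4.2

Under do(Z_2=7), Z_2's equation is replaced by Z_2=7 for every unit. Per-unit Z_3: 14, 0, -7, 28, -14. Mean = 4.2.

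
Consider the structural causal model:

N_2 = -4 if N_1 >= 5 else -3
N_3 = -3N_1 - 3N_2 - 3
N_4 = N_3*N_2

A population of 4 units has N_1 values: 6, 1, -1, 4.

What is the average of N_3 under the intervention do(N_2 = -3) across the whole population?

The intervention sets N_2=-3 in all 4 units regardless of N_1. Recomputing N_3 per unit gives -12, 3, 9, -6; average -1.5.

-1.5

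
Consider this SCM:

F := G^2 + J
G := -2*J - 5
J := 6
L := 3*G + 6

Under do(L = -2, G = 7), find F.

Setting L = -2, G = 7 by intervention discards those variables' equations.
F = G^2 + J  [with G=7, J=6]  = 55

55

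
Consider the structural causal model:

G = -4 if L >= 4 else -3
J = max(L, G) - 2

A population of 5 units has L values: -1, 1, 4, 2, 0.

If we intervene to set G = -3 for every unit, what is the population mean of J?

-0.8

Under do(G=-3), G's equation is replaced by G=-3 for every unit. Per-unit J: -3, -1, 2, 0, -2. Mean = -0.8.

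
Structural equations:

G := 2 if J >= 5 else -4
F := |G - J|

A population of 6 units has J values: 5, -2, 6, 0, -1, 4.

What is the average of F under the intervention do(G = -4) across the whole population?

do(G=-4) breaks G's dependence on J. With G=-4 fixed, F across the units is 9, 2, 10, 4, 3, 8, mean 6.

6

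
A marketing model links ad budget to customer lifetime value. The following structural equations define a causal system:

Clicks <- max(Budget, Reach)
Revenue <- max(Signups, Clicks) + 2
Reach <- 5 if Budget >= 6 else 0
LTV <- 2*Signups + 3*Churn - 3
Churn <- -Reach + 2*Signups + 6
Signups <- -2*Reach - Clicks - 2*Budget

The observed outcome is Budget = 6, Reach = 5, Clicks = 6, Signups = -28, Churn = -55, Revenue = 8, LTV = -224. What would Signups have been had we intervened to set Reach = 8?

Under do(Reach=8), the mechanism Reach <- 5 if Budget >= 6 else 0 is discarded; Reach is fixed at 8.
Clicks = max(Budget, Reach)  [with Budget=6, Reach=8]  = 8
Signups = -2*Reach - Clicks - 2*Budget  [with Reach=8, Clicks=8, Budget=6]  = -36

-36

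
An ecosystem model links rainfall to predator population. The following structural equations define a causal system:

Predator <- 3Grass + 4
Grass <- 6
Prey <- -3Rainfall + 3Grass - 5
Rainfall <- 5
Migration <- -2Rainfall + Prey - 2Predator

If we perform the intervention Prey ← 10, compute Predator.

The intervention breaks the incoming arrows to Prey: Prey <- -3Rainfall + 3Grass - 5 no longer applies, and Prey = 10.
Predator is not downstream of the intervention, so its value is determined by the original equations.
Predator = 3Grass + 4  [with Grass=6]  = 22

22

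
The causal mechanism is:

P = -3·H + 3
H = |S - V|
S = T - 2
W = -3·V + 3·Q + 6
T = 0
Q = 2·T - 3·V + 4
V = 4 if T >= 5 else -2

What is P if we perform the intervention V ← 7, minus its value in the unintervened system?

-27

The intervention breaks the incoming arrows to V: V = 4 if T >= 5 else -2 no longer applies, and V = 7.
S = T - 2  [with T=0]  = -2
H = |S - V|  [with S=-2, V=7]  = 9
P = -3·H + 3  [with H=9]  = -24
Without intervention: S = T - 2  [with T=0]  = -2; V = 4 if T >= 5 else -2  [with T=0]  = -2; H = |S - V|  [with S=-2, V=-2]  = 0; P = -3·H + 3  [with H=0]  = 3.
Change = -24 − 3 = -27.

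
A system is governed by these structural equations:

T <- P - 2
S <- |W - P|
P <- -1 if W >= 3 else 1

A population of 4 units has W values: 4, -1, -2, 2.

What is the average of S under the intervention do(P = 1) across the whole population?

2.25

The intervention sets P=1 in all 4 units regardless of W. Recomputing S per unit gives 3, 2, 3, 1; average 2.25.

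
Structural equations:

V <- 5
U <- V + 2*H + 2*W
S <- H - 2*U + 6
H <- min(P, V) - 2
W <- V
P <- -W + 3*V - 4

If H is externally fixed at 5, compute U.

Intervening sets H = 5 and removes its equation (H <- min(P, V) - 2).
W = V  [with V=5]  = 5
U = V + 2*H + 2*W  [with V=5, H=5, W=5]  = 25

25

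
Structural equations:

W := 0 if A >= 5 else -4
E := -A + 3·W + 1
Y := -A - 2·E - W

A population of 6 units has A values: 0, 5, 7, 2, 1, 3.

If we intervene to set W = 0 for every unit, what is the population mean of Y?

Under do(W=0), W's equation is replaced by W=0 for every unit. Per-unit Y: -2, 3, 5, 0, -1, 1. Mean = 1.

1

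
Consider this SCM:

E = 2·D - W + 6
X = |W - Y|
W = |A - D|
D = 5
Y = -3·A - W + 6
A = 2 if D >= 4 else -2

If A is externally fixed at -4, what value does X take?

Under do(A=-4), the mechanism A = 2 if D >= 4 else -2 is discarded; A is fixed at -4.
W = |A - D|  [with A=-4, D=5]  = 9
Y = -3·A - W + 6  [with A=-4, W=9]  = 9
X = |W - Y|  [with W=9, Y=9]  = 0

0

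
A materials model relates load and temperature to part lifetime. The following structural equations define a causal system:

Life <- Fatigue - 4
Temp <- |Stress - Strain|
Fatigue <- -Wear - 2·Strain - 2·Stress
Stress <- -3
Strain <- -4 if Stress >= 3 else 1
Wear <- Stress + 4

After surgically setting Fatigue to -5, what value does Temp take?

4

do(Fatigue=-5) replaces the equation Fatigue <- -Wear - 2·Strain - 2·Stress with the constant Fatigue = -5.
Temp is not downstream of the intervention, so its value is determined by the original equations.
Strain = -4 if Stress >= 3 else 1  [with Stress=-3]  = 1
Temp = |Stress - Strain|  [with Stress=-3, Strain=1]  = 4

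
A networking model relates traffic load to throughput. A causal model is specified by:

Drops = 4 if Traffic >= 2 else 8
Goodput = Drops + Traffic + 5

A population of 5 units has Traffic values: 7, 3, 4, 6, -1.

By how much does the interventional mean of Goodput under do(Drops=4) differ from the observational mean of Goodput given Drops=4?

Under do(Drops=4), Drops's equation is replaced by Drops=4 for every unit. Per-unit Goodput: 16, 12, 13, 15, 8. Mean = 12.8.
E[Goodput|Drops=4] averages over only the 4 units with Drops=4 (Traffic = 7, 3, 4, 6): Goodput = 16, 12, 13, 15, mean 14.
Difference = 12.8 − 14 = -1.2.

-1.2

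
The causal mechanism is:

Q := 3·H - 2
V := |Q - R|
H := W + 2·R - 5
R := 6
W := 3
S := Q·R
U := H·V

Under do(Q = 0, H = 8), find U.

The joint intervention fixes Q = 0, H = 8, removing each variable's own equation.
V = |Q - R|  [with Q=0, R=6]  = 6
U = H·V  [with H=8, V=6]  = 48

48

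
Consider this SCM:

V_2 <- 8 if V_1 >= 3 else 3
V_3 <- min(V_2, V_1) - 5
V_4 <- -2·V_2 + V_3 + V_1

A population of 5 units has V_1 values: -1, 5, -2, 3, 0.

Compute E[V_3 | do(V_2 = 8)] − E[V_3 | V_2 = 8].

-3

Under do(V_2=8), V_2's equation is replaced by V_2=8 for every unit. Per-unit V_3: -6, 0, -7, -2, -5. Mean = -4.
Conditioning on V_2=8 selects the 2 unit(s) with V_1 ∈ {5, 3}. Their V_3 values: 0, -2. Mean = -1.
Difference = -4 − (-1) = -3.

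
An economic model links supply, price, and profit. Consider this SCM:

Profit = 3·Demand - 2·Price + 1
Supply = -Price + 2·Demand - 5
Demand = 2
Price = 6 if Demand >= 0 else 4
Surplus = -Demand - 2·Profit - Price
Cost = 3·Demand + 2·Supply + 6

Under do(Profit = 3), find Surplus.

The intervention breaks the incoming arrows to Profit: Profit = 3·Demand - 2·Price + 1 no longer applies, and Profit = 3.
Price = 6 if Demand >= 0 else 4  [with Demand=2]  = 6
Surplus = -Demand - 2·Profit - Price  [with Demand=2, Profit=3, Price=6]  = -14

-14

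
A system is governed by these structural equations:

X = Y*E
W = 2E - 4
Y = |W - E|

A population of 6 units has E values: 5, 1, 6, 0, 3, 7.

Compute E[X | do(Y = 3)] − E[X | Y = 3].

The intervention sets Y=3 in all 6 units regardless of E. Recomputing X per unit gives 15, 3, 18, 0, 9, 21; average 11.
Conditioning on Y=3 selects the 2 unit(s) with E ∈ {1, 7}. Their X values: 3, 21. Mean = 12.
Difference = 11 − 12 = -1.

-1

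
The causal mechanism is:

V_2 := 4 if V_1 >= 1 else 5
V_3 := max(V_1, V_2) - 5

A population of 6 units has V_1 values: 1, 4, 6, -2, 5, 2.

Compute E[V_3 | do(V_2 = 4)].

-0.5

Every unit gets V_2=4 under the intervention. V_3 values become -1, -1, 1, -1, 0, -1; E[V_3|do(V_2=4)] = -0.5.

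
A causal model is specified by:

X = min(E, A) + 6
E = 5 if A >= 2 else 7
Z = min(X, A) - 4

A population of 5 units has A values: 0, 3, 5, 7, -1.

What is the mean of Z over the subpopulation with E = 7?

-4.5

Observing E=7 restricts to units where E's equation naturally yields 7: A ∈ {0, -1}. In that subpopulation Z = -4, -5, mean -4.5.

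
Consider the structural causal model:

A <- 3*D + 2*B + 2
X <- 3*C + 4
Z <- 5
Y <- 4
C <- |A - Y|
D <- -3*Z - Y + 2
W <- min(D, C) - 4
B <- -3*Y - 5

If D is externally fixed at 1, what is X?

103

The intervention breaks the incoming arrows to D: D <- -3*Z - Y + 2 no longer applies, and D = 1.
B = -3*Y - 5  [with Y=4]  = -17
A = 3*D + 2*B + 2  [with D=1, B=-17]  = -29
C = |A - Y|  [with A=-29, Y=4]  = 33
X = 3*C + 4  [with C=33]  = 103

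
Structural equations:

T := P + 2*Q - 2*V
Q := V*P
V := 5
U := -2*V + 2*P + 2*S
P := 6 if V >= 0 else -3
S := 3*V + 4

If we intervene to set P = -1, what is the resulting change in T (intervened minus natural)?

Under do(P=-1), the mechanism P := 6 if V >= 0 else -3 is discarded; P is fixed at -1.
Q = V*P  [with V=5, P=-1]  = -5
T = P + 2*Q - 2*V  [with P=-1, Q=-5, V=5]  = -21
Without intervention: P = 6 if V >= 0 else -3  [with V=5]  = 6; Q = V*P  [with V=5, P=6]  = 30; T = P + 2*Q - 2*V  [with P=6, Q=30, V=5]  = 56.
Change = -21 − 56 = -77.

-77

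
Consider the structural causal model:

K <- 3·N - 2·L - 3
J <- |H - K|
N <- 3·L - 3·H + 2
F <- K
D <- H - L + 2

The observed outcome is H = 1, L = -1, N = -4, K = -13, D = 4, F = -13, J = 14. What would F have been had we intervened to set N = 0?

The intervention breaks the incoming arrows to N: N <- 3·L - 3·H + 2 no longer applies, and N = 0.
K = 3·N - 2·L - 3  [with N=0, L=-1]  = -1
F = K  [with K=-1]  = -1

-1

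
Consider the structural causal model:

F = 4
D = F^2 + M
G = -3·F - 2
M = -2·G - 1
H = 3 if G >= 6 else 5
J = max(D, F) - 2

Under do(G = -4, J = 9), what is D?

The joint intervention fixes G = -4, J = 9, removing each variable's own equation.
M = -2·G - 1  [with G=-4]  = 7
D = F^2 + M  [with F=4, M=7]  = 23

23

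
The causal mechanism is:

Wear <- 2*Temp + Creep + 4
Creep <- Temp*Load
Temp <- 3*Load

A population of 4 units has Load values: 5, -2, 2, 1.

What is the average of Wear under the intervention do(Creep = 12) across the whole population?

Every unit gets Creep=12 under the intervention. Wear values become 46, 4, 28, 22; E[Wear|do(Creep=12)] = 25.

25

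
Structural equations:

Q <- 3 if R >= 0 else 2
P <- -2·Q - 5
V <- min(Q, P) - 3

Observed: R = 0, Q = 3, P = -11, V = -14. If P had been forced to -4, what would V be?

-7

The intervention breaks the incoming arrows to P: P <- -2·Q - 5 no longer applies, and P = -4.
Q = 3 if R >= 0 else 2  [with R=0]  = 3
V = min(Q, P) - 3  [with Q=3, P=-4]  = -7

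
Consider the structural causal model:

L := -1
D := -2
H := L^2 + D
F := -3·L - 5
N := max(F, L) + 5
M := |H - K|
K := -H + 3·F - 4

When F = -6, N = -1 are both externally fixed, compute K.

-21

Setting F = -6, N = -1 by intervention discards those variables' equations.
H = L^2 + D  [with L=-1, D=-2]  = -1
K = -H + 3·F - 4  [with H=-1, F=-6]  = -21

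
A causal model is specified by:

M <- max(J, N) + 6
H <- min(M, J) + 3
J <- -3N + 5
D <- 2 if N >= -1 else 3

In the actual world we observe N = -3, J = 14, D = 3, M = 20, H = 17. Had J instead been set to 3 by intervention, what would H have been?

do(J=3) replaces the equation J <- -3N + 5 with the constant J = 3.
M = max(J, N) + 6  [with J=3, N=-3]  = 9
H = min(M, J) + 3  [with M=9, J=3]  = 6

6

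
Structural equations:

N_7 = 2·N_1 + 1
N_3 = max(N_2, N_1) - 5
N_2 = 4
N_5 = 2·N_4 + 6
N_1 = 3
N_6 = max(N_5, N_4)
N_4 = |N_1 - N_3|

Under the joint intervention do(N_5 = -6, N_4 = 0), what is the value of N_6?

0

Setting N_5 = -6, N_4 = 0 by intervention discards those variables' equations.
N_6 = max(N_5, N_4)  [with N_5=-6, N_4=0]  = 0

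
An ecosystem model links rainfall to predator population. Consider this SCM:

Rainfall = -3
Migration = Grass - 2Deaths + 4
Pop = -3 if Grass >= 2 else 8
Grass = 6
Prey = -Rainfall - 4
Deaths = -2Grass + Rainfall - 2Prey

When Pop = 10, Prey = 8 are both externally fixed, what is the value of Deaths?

Under do(Pop = 10, Prey = 8), each intervened variable's structural equation is replaced by its fixed value.
Deaths = -2Grass + Rainfall - 2Prey  [with Grass=6, Rainfall=-3, Prey=8]  = -31

-31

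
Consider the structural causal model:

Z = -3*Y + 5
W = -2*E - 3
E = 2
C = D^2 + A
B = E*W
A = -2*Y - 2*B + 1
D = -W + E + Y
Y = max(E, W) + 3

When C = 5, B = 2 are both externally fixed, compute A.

-13

Under do(C = 5, B = 2), each intervened variable's structural equation is replaced by its fixed value.
W = -2*E - 3  [with E=2]  = -7
Y = max(E, W) + 3  [with E=2, W=-7]  = 5
A = -2*Y - 2*B + 1  [with Y=5, B=2]  = -13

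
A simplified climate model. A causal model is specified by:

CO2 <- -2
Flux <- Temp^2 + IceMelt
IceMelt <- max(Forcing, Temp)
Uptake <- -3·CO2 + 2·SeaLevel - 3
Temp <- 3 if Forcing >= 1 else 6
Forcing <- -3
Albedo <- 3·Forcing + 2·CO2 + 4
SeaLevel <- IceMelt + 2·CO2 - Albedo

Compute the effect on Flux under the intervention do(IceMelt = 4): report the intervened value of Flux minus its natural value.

The intervention breaks the incoming arrows to IceMelt: IceMelt <- max(Forcing, Temp) no longer applies, and IceMelt = 4.
Temp = 3 if Forcing >= 1 else 6  [with Forcing=-3]  = 6
Flux = Temp^2 + IceMelt  [with Temp=6, IceMelt=4]  = 40
Without intervention: Temp = 3 if Forcing >= 1 else 6  [with Forcing=-3]  = 6; IceMelt = max(Forcing, Temp)  [with Forcing=-3, Temp=6]  = 6; Flux = Temp^2 + IceMelt  [with Temp=6, IceMelt=6]  = 42.
Change = 40 − 42 = -2.

-2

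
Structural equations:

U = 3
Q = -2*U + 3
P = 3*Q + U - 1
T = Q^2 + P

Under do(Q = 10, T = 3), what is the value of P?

The joint intervention fixes Q = 10, T = 3, removing each variable's own equation.
P = 3*Q + U - 1  [with Q=10, U=3]  = 32

32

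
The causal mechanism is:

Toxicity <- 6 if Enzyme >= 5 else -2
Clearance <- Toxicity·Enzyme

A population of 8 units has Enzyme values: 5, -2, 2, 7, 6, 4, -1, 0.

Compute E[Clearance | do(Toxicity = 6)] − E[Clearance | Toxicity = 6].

-20.25

Under do(Toxicity=6), Toxicity's equation is replaced by Toxicity=6 for every unit. Per-unit Clearance: 30, -12, 12, 42, 36, 24, -6, 0. Mean = 15.75.
E[Clearance|Toxicity=6] averages over only the 3 units with Toxicity=6 (Enzyme = 5, 7, 6): Clearance = 30, 42, 36, mean 36.
Difference = 15.75 − 36 = -20.25.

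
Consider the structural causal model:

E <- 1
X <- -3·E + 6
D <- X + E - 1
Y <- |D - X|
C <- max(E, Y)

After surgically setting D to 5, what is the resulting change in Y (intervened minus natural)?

The intervention breaks the incoming arrows to D: D <- X + E - 1 no longer applies, and D = 5.
X = -3·E + 6  [with E=1]  = 3
Y = |D - X|  [with D=5, X=3]  = 2
Without intervention: X = -3·E + 6  [with E=1]  = 3; D = X + E - 1  [with X=3, E=1]  = 3; Y = |D - X|  [with D=3, X=3]  = 0.
Change = 2 − 0 = 2.

2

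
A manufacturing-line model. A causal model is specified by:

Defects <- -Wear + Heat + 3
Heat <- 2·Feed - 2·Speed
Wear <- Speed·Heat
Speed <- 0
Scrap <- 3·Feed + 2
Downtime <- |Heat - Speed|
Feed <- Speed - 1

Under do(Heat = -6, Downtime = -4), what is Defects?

Setting Heat = -6, Downtime = -4 by intervention discards those variables' equations.
Wear = Speed·Heat  [with Speed=0, Heat=-6]  = 0
Defects = -Wear + Heat + 3  [with Wear=0, Heat=-6]  = -3

-3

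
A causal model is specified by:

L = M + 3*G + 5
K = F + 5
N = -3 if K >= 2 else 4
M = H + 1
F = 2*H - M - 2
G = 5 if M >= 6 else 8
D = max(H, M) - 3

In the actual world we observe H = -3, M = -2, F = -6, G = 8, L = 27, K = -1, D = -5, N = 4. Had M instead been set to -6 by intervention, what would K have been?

Under do(M=-6), the mechanism M = H + 1 is discarded; M is fixed at -6.
F = 2*H - M - 2  [with H=-3, M=-6]  = -2
K = F + 5  [with F=-2]  = 3

3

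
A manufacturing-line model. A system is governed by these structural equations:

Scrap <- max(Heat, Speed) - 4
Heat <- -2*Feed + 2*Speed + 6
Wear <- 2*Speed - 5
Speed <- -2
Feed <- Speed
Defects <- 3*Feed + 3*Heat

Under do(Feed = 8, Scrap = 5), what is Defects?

-18

Setting Feed = 8, Scrap = 5 by intervention discards those variables' equations.
Heat = -2*Feed + 2*Speed + 6  [with Feed=8, Speed=-2]  = -14
Defects = 3*Feed + 3*Heat  [with Feed=8, Heat=-14]  = -18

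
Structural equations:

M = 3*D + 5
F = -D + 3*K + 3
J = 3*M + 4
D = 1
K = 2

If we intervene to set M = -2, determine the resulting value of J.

-2

The intervention breaks the incoming arrows to M: M = 3*D + 5 no longer applies, and M = -2.
J = 3*M + 4  [with M=-2]  = -2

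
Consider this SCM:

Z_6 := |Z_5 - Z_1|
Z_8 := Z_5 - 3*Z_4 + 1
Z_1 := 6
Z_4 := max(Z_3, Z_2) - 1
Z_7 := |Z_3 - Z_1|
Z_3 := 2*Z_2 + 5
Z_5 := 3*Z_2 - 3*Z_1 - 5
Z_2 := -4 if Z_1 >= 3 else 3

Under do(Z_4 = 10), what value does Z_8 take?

do(Z_4=10) replaces the equation Z_4 := max(Z_3, Z_2) - 1 with the constant Z_4 = 10.
Z_2 = -4 if Z_1 >= 3 else 3  [with Z_1=6]  = -4
Z_5 = 3*Z_2 - 3*Z_1 - 5  [with Z_2=-4, Z_1=6]  = -35
Z_8 = Z_5 - 3*Z_4 + 1  [with Z_5=-35, Z_4=10]  = -64

-64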